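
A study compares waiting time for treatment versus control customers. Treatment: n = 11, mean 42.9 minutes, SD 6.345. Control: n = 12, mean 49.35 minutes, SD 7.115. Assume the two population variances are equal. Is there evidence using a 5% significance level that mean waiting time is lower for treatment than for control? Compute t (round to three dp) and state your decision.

t = -2.286; reject H0

Let group 1 = treatment, group 2 = control. H0: μ_1 = μ_2; H1: μ_1 < μ_2 (two-sample pooled-variance t-test, left-tailed).
s_p² = [(11−1)·6.345² + (12−1)·7.115²]/(11+12−2) = 45.6879
t = (42.9 − 49.35)/√[45.6879·(1/11 + 1/12)] = -2.286
df = n₁ + n₂ − 2 = 21
p-value = P(T ≤ -2.286) ≈ 0.0164
Since p ≈ 0.0164 < α = 0.05, reject H0; the evidence is statistically significant.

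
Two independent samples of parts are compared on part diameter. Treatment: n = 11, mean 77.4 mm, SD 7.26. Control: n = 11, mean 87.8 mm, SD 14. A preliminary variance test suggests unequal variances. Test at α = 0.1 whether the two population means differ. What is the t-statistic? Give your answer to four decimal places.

-2.1872

Let group 1 = treatment, group 2 = control. H0: μ_1 = μ_2; H1: μ_1 ≠ μ_2 (Welch's two-sample t-test, two-sided).
t = (x̄_1 − x̄_2)/√(s_1²/n_1 + s_2²/n_2) = (77.4 − 87.8)/√(7.26²/11 + 14²/11) = -2.1872
Welch–Satterthwaite df ≈ 15.02
Two-sided p-value ≈ 0.045
Since p ≈ 0.045 < α = 0.1, reject H0; the data support H1.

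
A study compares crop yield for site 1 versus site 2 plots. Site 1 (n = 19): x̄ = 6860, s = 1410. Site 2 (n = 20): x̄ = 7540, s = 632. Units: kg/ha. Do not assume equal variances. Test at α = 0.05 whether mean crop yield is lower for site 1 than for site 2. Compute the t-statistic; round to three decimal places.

-1.926

Let group 1 = site 1, group 2 = site 2. H0: μ_1 = μ_2; H1: μ_1 < μ_2 (Welch's two-sample t-test, left-tailed).
t = (x̄_1 − x̄_2)/√(s_1²/n_1 + s_2²/n_2) = (6860 − 7540)/√(1410²/19 + 632²/20) = -1.926
Welch–Satterthwaite df ≈ 24.68
p-value = P(T ≤ -1.926) ≈ 0.0328
Since p ≈ 0.0328 < α = 0.05, reject H0; the evidence is statistically significant.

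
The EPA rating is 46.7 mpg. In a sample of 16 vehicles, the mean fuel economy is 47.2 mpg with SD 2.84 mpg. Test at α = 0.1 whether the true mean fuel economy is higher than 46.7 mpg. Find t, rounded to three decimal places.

H0: μ = 46.7; H1: μ > 46.7 (one-sample t-test, right-tailed).
t = (x̄ − μ₀)/(s/√n) = (47.2 − 46.7)/(2.84/√16) = 0.704
df = n − 1 = 15
p-value = P(T ≥ 0.704) ≈ 0.246
Since p ≈ 0.246 > α = 0.1, fail to reject H0; the evidence is not statistically significant.

0.704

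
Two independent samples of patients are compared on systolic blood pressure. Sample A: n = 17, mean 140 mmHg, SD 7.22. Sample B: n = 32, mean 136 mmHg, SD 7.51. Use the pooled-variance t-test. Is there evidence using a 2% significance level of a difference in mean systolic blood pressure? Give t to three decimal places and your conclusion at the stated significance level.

Let group 1 = sample A, group 2 = sample B. H0: μ_1 = μ_2; H1: μ_1 ≠ μ_2 (two-sample pooled-variance t-test, two-sided).
s_p² = [(17−1)·7.22² + (32−1)·7.51²]/(17+32−2) = 54.9459
t = (140 − 136)/√[54.9459·(1/17 + 1/32)] = 1.798
df = n₁ + n₂ − 2 = 47
Two-sided p-value ≈ 0.079
Since p ≈ 0.079 > α = 0.02, fail to reject H0; the data do not provide sufficient evidence against H0.

t = 1.798; fail to reject H0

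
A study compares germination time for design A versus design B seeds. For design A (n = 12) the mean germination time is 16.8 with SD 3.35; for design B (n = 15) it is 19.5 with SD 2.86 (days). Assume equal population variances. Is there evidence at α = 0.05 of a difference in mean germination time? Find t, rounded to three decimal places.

Let group 1 = design A, group 2 = design B. H0: μ_1 = μ_2; H1: μ_1 ≠ μ_2 (two-sample pooled-variance t-test, two-sided).
s_p² = [(12−1)·3.35² + (15−1)·2.86²]/(12+15−2) = 9.51848
t = (16.8 − 19.5)/√[9.51848·(1/12 + 1/15)] = -2.260
df = n₁ + n₂ − 2 = 25
Two-sided p-value ≈ 0.033
Since p ≈ 0.033 < α = 0.05, reject H0; the evidence is statistically significant.

-2.260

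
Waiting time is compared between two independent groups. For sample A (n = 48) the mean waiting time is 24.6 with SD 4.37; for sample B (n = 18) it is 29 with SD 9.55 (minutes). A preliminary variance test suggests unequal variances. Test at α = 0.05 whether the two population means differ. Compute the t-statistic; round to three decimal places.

-1.882

Let group 1 = sample A, group 2 = sample B. H0: μ_1 = μ_2; H1: μ_1 ≠ μ_2 (Welch's two-sample t-test, two-sided).
t = (x̄_1 − x̄_2)/√(s_1²/n_1 + s_2²/n_2) = (24.6 − 29)/√(4.37²/48 + 9.55²/18) = -1.882
Welch–Satterthwaite df ≈ 19.73
Two-sided p-value ≈ 0.0746
Since p ≈ 0.0746 > α = 0.05, fail to reject H0; the data do not provide sufficient evidence against H0.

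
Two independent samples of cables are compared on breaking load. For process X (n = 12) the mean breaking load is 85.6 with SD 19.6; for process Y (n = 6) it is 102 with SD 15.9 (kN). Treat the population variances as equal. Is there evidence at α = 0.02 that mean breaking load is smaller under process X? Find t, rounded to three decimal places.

-1.771

Let group 1 = process X, group 2 = process Y. H0: μ_1 = μ_2; H1: μ_1 < μ_2 (two-sample pooled-variance t-test, left-tailed).
s_p² = [(12−1)·19.6² + (6−1)·15.9²]/(12+6−2) = 343.113
t = (85.6 − 102)/√[343.113·(1/12 + 1/6)] = -1.771
df = n₁ + n₂ − 2 = 16
p-value = P(T ≤ -1.771) ≈ 0.048
Since p ≈ 0.048 > α = 0.02, fail to reject H0; the evidence is not statistically significant.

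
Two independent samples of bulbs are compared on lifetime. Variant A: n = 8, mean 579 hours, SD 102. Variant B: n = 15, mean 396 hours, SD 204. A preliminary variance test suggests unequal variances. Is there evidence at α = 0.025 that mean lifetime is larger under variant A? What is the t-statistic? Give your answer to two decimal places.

2.87

Let group 1 = variant A, group 2 = variant B. H0: μ_1 = μ_2; H1: μ_1 > μ_2 (Welch's two-sample t-test, right-tailed).
t = (x̄_1 − x̄_2)/√(s_1²/n_1 + s_2²/n_2) = (579 − 396)/√(102²/8 + 204²/15) = 2.87
Welch–Satterthwaite df ≈ 20.98
p-value = P(T ≥ 2.87) ≈ 0.0046
Since p ≈ 0.0046 < α = 0.025, reject H0; the data support H1.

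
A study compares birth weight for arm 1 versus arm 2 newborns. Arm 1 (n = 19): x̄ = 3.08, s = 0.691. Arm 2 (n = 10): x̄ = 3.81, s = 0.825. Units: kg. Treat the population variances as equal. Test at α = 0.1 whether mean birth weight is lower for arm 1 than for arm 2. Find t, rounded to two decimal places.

-2.53

Let group 1 = arm 1, group 2 = arm 2. H0: μ_1 = μ_2; H1: μ_1 < μ_2 (two-sample pooled-variance t-test, left-tailed).
s_p² = [(19−1)·0.691² + (10−1)·0.825²]/(19+10−2) = 0.545196
t = (3.08 − 3.81)/√[0.545196·(1/19 + 1/10)] = -2.53
df = n₁ + n₂ − 2 = 27
p-value = P(T ≤ -2.53) ≈ 0.009
Since p ≈ 0.009 < α = 0.1, reject H0; the data support H1.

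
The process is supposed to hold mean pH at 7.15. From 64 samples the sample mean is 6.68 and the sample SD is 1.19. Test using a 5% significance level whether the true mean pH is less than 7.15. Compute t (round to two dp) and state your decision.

t = -3.16; reject H0

H0: μ = 7.15; H1: μ < 7.15 (one-sample t-test, left-tailed).
t = (x̄ − μ₀)/(s/√n) = (6.68 − 7.15)/(1.19/√64) = -3.16
df = n − 1 = 63
p-value = P(T ≤ -3.16) ≈ 0.0012
Since p ≈ 0.0012 < α = 0.05, reject H0; the data support H1.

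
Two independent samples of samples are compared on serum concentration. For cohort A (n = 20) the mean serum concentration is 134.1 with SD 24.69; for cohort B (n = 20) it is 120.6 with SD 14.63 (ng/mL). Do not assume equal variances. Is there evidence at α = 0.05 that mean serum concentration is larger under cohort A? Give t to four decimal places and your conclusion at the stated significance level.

t = 2.1037; reject H0

Let group 1 = cohort A, group 2 = cohort B. H0: μ_1 = μ_2; H1: μ_1 > μ_2 (Welch's two-sample t-test, right-tailed).
t = (x̄_1 − x̄_2)/√(s_1²/n_1 + s_2²/n_2) = (134.1 − 120.6)/√(24.69²/20 + 14.63²/20) = 2.1037
Welch–Satterthwaite df ≈ 30.88
p-value = P(T ≥ 2.1037) ≈ 0.0218
Since p ≈ 0.0218 < α = 0.05, reject H0; the data support H1.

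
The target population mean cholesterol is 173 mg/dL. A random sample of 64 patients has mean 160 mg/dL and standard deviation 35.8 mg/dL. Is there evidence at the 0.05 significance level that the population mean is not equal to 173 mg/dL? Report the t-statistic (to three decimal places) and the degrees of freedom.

H0: μ = 173; H1: μ ≠ 173 (one-sample t-test, two-sided).
t = (x̄ − μ₀)/(s/√n) = (160 − 173)/(35.8/√64) = -2.905
df = n − 1 = 63
Two-sided p-value ≈ 0.005
Since p ≈ 0.005 < α = 0.05, reject H0; the data support H1.

t = -2.905, df = 63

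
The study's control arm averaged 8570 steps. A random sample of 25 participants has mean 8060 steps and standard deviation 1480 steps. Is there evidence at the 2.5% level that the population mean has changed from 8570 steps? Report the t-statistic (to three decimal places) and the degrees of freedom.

t = -1.723, df = 24

H0: μ = 8570; H1: μ ≠ 8570 (one-sample t-test, two-sided).
t = (x̄ − μ₀)/(s/√n) = (8060 − 8570)/(1480/√25) = -1.723
df = n − 1 = 24
Two-sided p-value ≈ 0.098
Since p ≈ 0.098 > α = 0.025, fail to reject H0; the evidence is not statistically significant.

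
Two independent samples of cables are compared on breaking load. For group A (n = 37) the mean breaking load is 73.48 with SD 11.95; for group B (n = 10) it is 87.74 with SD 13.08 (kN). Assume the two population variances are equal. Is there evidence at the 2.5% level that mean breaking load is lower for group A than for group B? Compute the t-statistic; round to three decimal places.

Let group 1 = group A, group 2 = group B. H0: μ_1 = μ_2; H1: μ_1 < μ_2 (two-sample pooled-variance t-test, left-tailed).
s_p² = [(37−1)·11.95² + (10−1)·13.08²]/(37+10−2) = 148.459
t = (73.48 − 87.74)/√[148.459·(1/37 + 1/10)] = -3.284
df = n₁ + n₂ − 2 = 45
p-value = P(T ≤ -3.284) ≈ 0.001
Since p ≈ 0.001 < α = 0.025, reject H0; the data support H1.

-3.284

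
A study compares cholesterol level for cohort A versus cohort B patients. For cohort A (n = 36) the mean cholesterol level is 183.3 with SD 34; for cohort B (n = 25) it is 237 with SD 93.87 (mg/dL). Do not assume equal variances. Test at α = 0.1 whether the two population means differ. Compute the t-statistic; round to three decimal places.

-2.738

Let group 1 = cohort A, group 2 = cohort B. H0: μ_1 = μ_2; H1: μ_1 ≠ μ_2 (Welch's two-sample t-test, two-sided).
t = (x̄_1 − x̄_2)/√(s_1²/n_1 + s_2²/n_2) = (183.3 − 237)/√(34²/36 + 93.87²/25) = -2.738
Welch–Satterthwaite df ≈ 28.41
Two-sided p-value ≈ 0.0105
Since p ≈ 0.0105 < α = 0.1, reject H0; the evidence is statistically significant.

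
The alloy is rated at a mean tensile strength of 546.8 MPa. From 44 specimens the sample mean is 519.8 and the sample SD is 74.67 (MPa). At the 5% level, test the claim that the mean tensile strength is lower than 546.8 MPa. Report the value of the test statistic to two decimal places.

-2.40

H0: μ = 546.8; H1: μ < 546.8 (one-sample t-test, left-tailed).
t = (x̄ − μ₀)/(s/√n) = (519.8 − 546.8)/(74.67/√44) = -2.40
df = n − 1 = 43
p-value = P(T ≤ -2.40) ≈ 0.0104
Since p ≈ 0.0104 < α = 0.05, reject H0; the evidence is statistically significant.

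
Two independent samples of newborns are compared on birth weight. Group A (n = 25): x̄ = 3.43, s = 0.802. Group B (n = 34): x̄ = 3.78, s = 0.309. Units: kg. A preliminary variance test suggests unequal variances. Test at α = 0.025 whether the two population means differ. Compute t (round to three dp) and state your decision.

t = -2.072; fail to reject H0

Let group 1 = group A, group 2 = group B. H0: μ_1 = μ_2; H1: μ_1 ≠ μ_2 (Welch's two-sample t-test, two-sided).
t = (x̄_1 − x̄_2)/√(s_1²/n_1 + s_2²/n_2) = (3.43 − 3.78)/√(0.802²/25 + 0.309²/34) = -2.072
Welch–Satterthwaite df ≈ 29.27
Two-sided p-value ≈ 0.0472
Since p ≈ 0.0472 > α = 0.025, fail to reject H0; the data do not provide sufficient evidence against H0.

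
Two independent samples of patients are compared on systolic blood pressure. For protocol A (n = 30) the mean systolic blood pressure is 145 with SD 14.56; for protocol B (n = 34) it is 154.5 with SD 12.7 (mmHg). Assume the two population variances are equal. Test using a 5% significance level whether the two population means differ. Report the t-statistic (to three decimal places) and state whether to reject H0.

t = -2.788; reject H0

Let group 1 = protocol A, group 2 = protocol B. H0: μ_1 = μ_2; H1: μ_1 ≠ μ_2 (two-sample pooled-variance t-test, two-sided).
s_p² = [(30−1)·14.56² + (34−1)·12.7²]/(30+34−2) = 185.006
t = (145 − 154.5)/√[185.006·(1/30 + 1/34)] = -2.788
df = n₁ + n₂ − 2 = 62
Two-sided p-value ≈ 0.0070
Since p ≈ 0.0070 < α = 0.05, reject H0; the evidence is statistically significant.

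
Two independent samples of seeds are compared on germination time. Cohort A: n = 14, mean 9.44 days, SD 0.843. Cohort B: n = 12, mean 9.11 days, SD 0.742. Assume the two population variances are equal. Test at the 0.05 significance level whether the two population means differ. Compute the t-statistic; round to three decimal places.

Let group 1 = cohort A, group 2 = cohort B. H0: μ_1 = μ_2; H1: μ_1 ≠ μ_2 (two-sample pooled-variance t-test, two-sided).
s_p² = [(14−1)·0.843² + (12−1)·0.742²]/(14+12−2) = 0.637277
t = (9.44 − 9.11)/√[0.637277·(1/14 + 1/12)] = 1.051
df = n₁ + n₂ − 2 = 24
Two-sided p-value ≈ 0.304
Since p ≈ 0.304 > α = 0.05, fail to reject H0; the data do not provide sufficient evidence against H0.

1.051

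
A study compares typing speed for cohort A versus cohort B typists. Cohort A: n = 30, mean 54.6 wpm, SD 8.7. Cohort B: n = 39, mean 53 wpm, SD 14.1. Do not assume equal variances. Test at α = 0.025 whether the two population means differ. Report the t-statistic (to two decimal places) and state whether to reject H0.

Let group 1 = cohort A, group 2 = cohort B. H0: μ_1 = μ_2; H1: μ_1 ≠ μ_2 (Welch's two-sample t-test, two-sided).
t = (x̄_1 − x̄_2)/√(s_1²/n_1 + s_2²/n_2) = (54.6 − 53)/√(8.7²/30 + 14.1²/39) = 0.58
Welch–Satterthwaite df ≈ 64.29
Two-sided p-value ≈ 0.564
Since p ≈ 0.564 > α = 0.025, fail to reject H0; the data do not provide sufficient evidence against H0.

t = 0.58; fail to reject H0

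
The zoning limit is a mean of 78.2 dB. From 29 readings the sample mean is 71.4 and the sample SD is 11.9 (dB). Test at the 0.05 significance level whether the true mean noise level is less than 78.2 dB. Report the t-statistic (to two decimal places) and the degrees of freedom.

H0: μ = 78.2; H1: μ < 78.2 (one-sample t-test, left-tailed).
t = (x̄ − μ₀)/(s/√n) = (71.4 − 78.2)/(11.9/√29) = -3.08
df = n − 1 = 28
p-value = P(T ≤ -3.08) ≈ 0.0023
Since p ≈ 0.0023 < α = 0.05, reject H0; the evidence is statistically significant.

t = -3.08, df = 28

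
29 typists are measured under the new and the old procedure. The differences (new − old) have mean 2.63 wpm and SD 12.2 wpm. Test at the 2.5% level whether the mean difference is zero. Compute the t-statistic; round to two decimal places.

H0: μ_d = 0; H1: μ_d ≠ 0 (paired t-test on the differences, two-sided).
t = d̄/(s_d/√n) = 2.63/(12.2/√29) = 1.16
df = n − 1 = 28
Two-sided p-value ≈ 0.255
Since p ≈ 0.255 > α = 0.025, fail to reject H0; the evidence is not statistically significant.

1.16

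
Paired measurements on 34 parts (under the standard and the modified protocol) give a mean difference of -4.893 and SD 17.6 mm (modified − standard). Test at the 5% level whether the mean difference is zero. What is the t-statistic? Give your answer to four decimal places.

H0: μ_d = 0; H1: μ_d ≠ 0 (paired t-test on the differences, two-sided).
t = d̄/(s_d/√n) = -4.893/(17.6/√34) = -1.6211
df = n − 1 = 33
Two-sided p-value ≈ 0.115
Since p ≈ 0.115 > α = 0.05, fail to reject H0; the data do not provide sufficient evidence against H0.

-1.6211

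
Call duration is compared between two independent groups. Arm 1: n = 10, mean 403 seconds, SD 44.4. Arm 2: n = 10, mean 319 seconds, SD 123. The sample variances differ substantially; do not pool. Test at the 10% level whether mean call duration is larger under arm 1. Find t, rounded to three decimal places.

Let group 1 = arm 1, group 2 = arm 2. H0: μ_1 = μ_2; H1: μ_1 > μ_2 (Welch's two-sample t-test, right-tailed).
t = (x̄_1 − x̄_2)/√(s_1²/n_1 + s_2²/n_2) = (403 − 319)/√(44.4²/10 + 123²/10) = 2.031
Welch–Satterthwaite df ≈ 11.31
p-value = P(T ≥ 2.031) ≈ 0.0332
Since p ≈ 0.0332 < α = 0.1, reject H0; the evidence is statistically significant.

2.031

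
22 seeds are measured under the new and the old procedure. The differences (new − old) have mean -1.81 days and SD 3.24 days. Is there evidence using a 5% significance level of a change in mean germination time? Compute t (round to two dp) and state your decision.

t = -2.62; reject H0

H0: μ_d = 0; H1: μ_d ≠ 0 (paired t-test on the differences, two-sided).
t = d̄/(s_d/√n) = -1.81/(3.24/√22) = -2.62
df = n − 1 = 21
Two-sided p-value ≈ 0.0160
Since p ≈ 0.0160 < α = 0.05, reject H0; the data support H1.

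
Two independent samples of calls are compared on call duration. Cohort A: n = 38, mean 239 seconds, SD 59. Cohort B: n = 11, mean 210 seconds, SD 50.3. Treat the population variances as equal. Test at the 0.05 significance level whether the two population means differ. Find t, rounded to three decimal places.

1.479

Let group 1 = cohort A, group 2 = cohort B. H0: μ_1 = μ_2; H1: μ_1 ≠ μ_2 (two-sample pooled-variance t-test, two-sided).
s_p² = [(38−1)·59² + (11−1)·50.3²]/(38+11−2) = 3278.68
t = (239 − 210)/√[3278.68·(1/38 + 1/11)] = 1.479
df = n₁ + n₂ − 2 = 47
Two-sided p-value ≈ 0.146
Since p ≈ 0.146 > α = 0.05, fail to reject H0; the evidence is not statistically significant.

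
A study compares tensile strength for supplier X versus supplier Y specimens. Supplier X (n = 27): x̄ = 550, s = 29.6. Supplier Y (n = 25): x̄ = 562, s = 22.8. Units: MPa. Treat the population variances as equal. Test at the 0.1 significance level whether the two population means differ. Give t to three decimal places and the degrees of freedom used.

t = -1.628, df = 50

Let group 1 = supplier X, group 2 = supplier Y. H0: μ_1 = μ_2; H1: μ_1 ≠ μ_2 (two-sample pooled-variance t-test, two-sided).
s_p² = [(27−1)·29.6² + (25−1)·22.8²]/(27+25−2) = 705.126
t = (550 − 562)/√[705.126·(1/27 + 1/25)] = -1.628
df = n₁ + n₂ − 2 = 50
Two-sided p-value ≈ 0.110
Since p ≈ 0.110 > α = 0.1, fail to reject H0; the evidence is not statistically significant.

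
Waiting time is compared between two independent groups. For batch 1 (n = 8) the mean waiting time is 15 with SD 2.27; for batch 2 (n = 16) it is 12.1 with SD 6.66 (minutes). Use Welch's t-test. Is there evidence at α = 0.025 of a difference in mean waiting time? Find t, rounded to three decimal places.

Let group 1 = batch 1, group 2 = batch 2. H0: μ_1 = μ_2; H1: μ_1 ≠ μ_2 (Welch's two-sample t-test, two-sided).
t = (x̄_1 − x̄_2)/√(s_1²/n_1 + s_2²/n_2) = (15 − 12.1)/√(2.27²/8 + 6.66²/16) = 1.569
Welch–Satterthwaite df ≈ 20.42
Two-sided p-value ≈ 0.1320
Since p ≈ 0.1320 > α = 0.025, fail to reject H0; the data do not provide sufficient evidence against H0.

1.569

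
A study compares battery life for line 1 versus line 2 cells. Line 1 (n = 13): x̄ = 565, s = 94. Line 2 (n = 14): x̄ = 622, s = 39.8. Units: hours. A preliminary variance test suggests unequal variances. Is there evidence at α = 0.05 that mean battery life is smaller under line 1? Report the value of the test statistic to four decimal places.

Let group 1 = line 1, group 2 = line 2. H0: μ_1 = μ_2; H1: μ_1 < μ_2 (Welch's two-sample t-test, left-tailed).
t = (x̄_1 − x̄_2)/√(s_1²/n_1 + s_2²/n_2) = (565 − 622)/√(94²/13 + 39.8²/14) = -2.0243
Welch–Satterthwaite df ≈ 15.92
p-value = P(T ≤ -2.0243) ≈ 0.030
Since p ≈ 0.030 < α = 0.05, reject H0; the data support H1.

-2.0243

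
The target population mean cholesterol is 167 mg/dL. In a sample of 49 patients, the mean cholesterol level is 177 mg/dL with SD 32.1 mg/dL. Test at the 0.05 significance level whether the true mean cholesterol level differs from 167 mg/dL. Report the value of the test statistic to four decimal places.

H0: μ = 167; H1: μ ≠ 167 (one-sample t-test, two-sided).
t = (x̄ − μ₀)/(s/√n) = (177 − 167)/(32.1/√49) = 2.1807
df = n − 1 = 48
Two-sided p-value ≈ 0.034
Since p ≈ 0.034 < α = 0.05, reject H0; the data support H1.

2.1807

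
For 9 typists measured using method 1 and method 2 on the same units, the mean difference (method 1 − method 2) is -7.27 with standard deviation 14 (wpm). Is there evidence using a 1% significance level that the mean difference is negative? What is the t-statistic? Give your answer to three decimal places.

H0: μ_d = 0; H1: μ_d < 0 (paired t-test on the differences, left-tailed).
t = d̄/(s_d/√n) = -7.27/(14/√9) = -1.558
df = n − 1 = 8
p-value = P(T ≤ -1.558) ≈ 0.079
Since p ≈ 0.079 > α = 0.01, fail to reject H0; the data do not provide sufficient evidence against H0.

-1.558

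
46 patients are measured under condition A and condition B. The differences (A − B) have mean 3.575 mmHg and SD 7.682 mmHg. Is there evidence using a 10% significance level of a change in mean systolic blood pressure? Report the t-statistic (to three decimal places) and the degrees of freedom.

t = 3.156, df = 45

H0: μ_d = 0; H1: μ_d ≠ 0 (paired t-test on the differences, two-sided).
t = d̄/(s_d/√n) = 3.575/(7.682/√46) = 3.156
df = n − 1 = 45
Two-sided p-value ≈ 0.003
Since p ≈ 0.003 < α = 0.1, reject H0; the data support H1.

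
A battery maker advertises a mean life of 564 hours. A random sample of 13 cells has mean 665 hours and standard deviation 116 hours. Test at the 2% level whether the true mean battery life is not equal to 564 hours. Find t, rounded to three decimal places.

H0: μ = 564; H1: μ ≠ 564 (one-sample t-test, two-sided).
t = (x̄ − μ₀)/(s/√n) = (665 − 564)/(116/√13) = 3.139
df = n − 1 = 12
Two-sided p-value ≈ 0.009
Since p ≈ 0.009 < α = 0.02, reject H0; the data support H1.

3.139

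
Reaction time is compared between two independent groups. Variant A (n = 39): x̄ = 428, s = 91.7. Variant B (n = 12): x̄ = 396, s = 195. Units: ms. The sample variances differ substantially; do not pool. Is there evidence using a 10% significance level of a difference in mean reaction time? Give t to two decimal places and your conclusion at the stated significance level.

t = 0.55; fail to reject H0

Let group 1 = variant A, group 2 = variant B. H0: μ_1 = μ_2; H1: μ_1 ≠ μ_2 (Welch's two-sample t-test, two-sided).
t = (x̄_1 − x̄_2)/√(s_1²/n_1 + s_2²/n_2) = (428 − 396)/√(91.7²/39 + 195²/12) = 0.55
Welch–Satterthwaite df ≈ 12.53
Two-sided p-value ≈ 0.592
Since p ≈ 0.592 > α = 0.1, fail to reject H0; the evidence is not statistically significant.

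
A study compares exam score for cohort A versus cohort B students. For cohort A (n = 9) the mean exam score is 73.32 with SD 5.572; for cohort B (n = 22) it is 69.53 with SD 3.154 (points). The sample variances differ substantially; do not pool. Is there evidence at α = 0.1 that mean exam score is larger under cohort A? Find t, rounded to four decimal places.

1.9187

Let group 1 = cohort A, group 2 = cohort B. H0: μ_1 = μ_2; H1: μ_1 > μ_2 (Welch's two-sample t-test, right-tailed).
t = (x̄_1 − x̄_2)/√(s_1²/n_1 + s_2²/n_2) = (73.32 − 69.53)/√(5.572²/9 + 3.154²/22) = 1.9187
Welch–Satterthwaite df ≈ 10.17
p-value = P(T ≥ 1.9187) ≈ 0.0418
Since p ≈ 0.0418 < α = 0.1, reject H0; the evidence is statistically significant.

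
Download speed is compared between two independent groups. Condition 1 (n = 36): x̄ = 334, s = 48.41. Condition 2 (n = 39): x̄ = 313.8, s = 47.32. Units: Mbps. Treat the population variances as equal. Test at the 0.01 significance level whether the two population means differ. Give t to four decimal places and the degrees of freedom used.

Let group 1 = condition 1, group 2 = condition 2. H0: μ_1 = μ_2; H1: μ_1 ≠ μ_2 (two-sample pooled-variance t-test, two-sided).
s_p² = [(36−1)·48.41² + (39−1)·47.32²]/(36+39−2) = 2289.21
t = (334 − 313.8)/√[2289.21·(1/36 + 1/39)] = 1.8267
df = n₁ + n₂ − 2 = 73
Two-sided p-value ≈ 0.0718
Since p ≈ 0.0718 > α = 0.01, fail to reject H0; the evidence is not statistically significant.

t = 1.8267, df = 73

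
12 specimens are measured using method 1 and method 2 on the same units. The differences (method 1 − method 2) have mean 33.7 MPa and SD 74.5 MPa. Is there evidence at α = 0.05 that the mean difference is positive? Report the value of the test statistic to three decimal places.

1.567

H0: μ_d = 0; H1: μ_d > 0 (paired t-test on the differences, right-tailed).
t = d̄/(s_d/√n) = 33.7/(74.5/√12) = 1.567
df = n − 1 = 11
p-value = P(T ≥ 1.567) ≈ 0.073
Since p ≈ 0.073 > α = 0.05, fail to reject H0; the evidence is not statistically significant.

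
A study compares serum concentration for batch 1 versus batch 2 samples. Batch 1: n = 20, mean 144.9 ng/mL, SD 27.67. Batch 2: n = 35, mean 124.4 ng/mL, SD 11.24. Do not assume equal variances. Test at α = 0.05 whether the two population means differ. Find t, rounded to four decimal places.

Let group 1 = batch 1, group 2 = batch 2. H0: μ_1 = μ_2; H1: μ_1 ≠ μ_2 (Welch's two-sample t-test, two-sided).
t = (x̄_1 − x̄_2)/√(s_1²/n_1 + s_2²/n_2) = (144.9 − 124.4)/√(27.67²/20 + 11.24²/35) = 3.1673
Welch–Satterthwaite df ≈ 22.64
Two-sided p-value ≈ 0.004
Since p ≈ 0.004 < α = 0.05, reject H0; the evidence is statistically significant.

3.1673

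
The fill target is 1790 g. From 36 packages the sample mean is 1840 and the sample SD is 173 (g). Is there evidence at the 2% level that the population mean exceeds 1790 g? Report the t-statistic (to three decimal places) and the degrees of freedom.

t = 1.734, df = 35

H0: μ = 1790; H1: μ > 1790 (one-sample t-test, right-tailed).
t = (x̄ − μ₀)/(s/√n) = (1840 − 1790)/(173/√36) = 1.734
df = n − 1 = 35
p-value = P(T ≥ 1.734) ≈ 0.0459
Since p ≈ 0.0459 > α = 0.02, fail to reject H0; the data do not provide sufficient evidence against H0.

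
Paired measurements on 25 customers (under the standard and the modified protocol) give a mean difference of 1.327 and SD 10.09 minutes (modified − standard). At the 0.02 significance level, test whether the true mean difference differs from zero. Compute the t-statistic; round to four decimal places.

H0: μ_d = 0; H1: μ_d ≠ 0 (paired t-test on the differences, two-sided).
t = d̄/(s_d/√n) = 1.327/(10.09/√25) = 0.6576
df = n − 1 = 24
Two-sided p-value ≈ 0.517
Since p ≈ 0.517 > α = 0.02, fail to reject H0; the data do not provide sufficient evidence against H0.

0.6576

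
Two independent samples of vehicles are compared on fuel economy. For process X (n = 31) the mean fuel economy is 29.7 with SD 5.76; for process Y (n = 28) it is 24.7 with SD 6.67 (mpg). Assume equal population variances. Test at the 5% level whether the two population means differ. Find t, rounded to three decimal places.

3.089

Let group 1 = process X, group 2 = process Y. H0: μ_1 = μ_2; H1: μ_1 ≠ μ_2 (two-sample pooled-variance t-test, two-sided).
s_p² = [(31−1)·5.76² + (28−1)·6.67²]/(31+28−2) = 38.5356
t = (29.7 − 24.7)/√[38.5356·(1/31 + 1/28)] = 3.089
df = n₁ + n₂ − 2 = 57
Two-sided p-value ≈ 0.0031
Since p ≈ 0.0031 < α = 0.05, reject H0; the data support H1.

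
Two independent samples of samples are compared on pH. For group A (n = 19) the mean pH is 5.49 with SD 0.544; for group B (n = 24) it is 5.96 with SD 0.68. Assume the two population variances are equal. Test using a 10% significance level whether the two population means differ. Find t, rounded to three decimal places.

Let group 1 = group A, group 2 = group B. H0: μ_1 = μ_2; H1: μ_1 ≠ μ_2 (two-sample pooled-variance t-test, two-sided).
s_p² = [(19−1)·0.544² + (24−1)·0.68²]/(19+24−2) = 0.389318
t = (5.49 − 5.96)/√[0.389318·(1/19 + 1/24)] = -2.453
df = n₁ + n₂ − 2 = 41
Two-sided p-value ≈ 0.0185
Since p ≈ 0.0185 < α = 0.1, reject H0; the evidence is statistically significant.

-2.453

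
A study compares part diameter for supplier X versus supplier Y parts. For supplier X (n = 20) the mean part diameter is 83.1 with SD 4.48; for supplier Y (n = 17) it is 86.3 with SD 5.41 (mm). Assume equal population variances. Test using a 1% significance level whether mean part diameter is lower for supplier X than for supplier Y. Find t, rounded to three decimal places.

-1.969

Let group 1 = supplier X, group 2 = supplier Y. H0: μ_1 = μ_2; H1: μ_1 < μ_2 (two-sample pooled-variance t-test, left-tailed).
s_p² = [(20−1)·4.48² + (17−1)·5.41²]/(20+17−2) = 24.2751
t = (83.1 − 86.3)/√[24.2751·(1/20 + 1/17)] = -1.969
df = n₁ + n₂ − 2 = 35
p-value = P(T ≤ -1.969) ≈ 0.0285
Since p ≈ 0.0285 > α = 0.01, fail to reject H0; the data do not provide sufficient evidence against H0.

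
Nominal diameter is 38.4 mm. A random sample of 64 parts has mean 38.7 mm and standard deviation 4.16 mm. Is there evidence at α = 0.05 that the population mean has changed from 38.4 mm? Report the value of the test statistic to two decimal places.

0.58

H0: μ = 38.4; H1: μ ≠ 38.4 (one-sample t-test, two-sided).
t = (x̄ − μ₀)/(s/√n) = (38.7 − 38.4)/(4.16/√64) = 0.58
df = n − 1 = 63
Two-sided p-value ≈ 0.566
Since p ≈ 0.566 > α = 0.05, fail to reject H0; the data do not provide sufficient evidence against H0.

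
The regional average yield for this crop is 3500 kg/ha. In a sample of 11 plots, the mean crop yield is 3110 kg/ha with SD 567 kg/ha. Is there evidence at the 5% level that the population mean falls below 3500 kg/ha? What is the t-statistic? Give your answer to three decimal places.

-2.281

H0: μ = 3500; H1: μ < 3500 (one-sample t-test, left-tailed).
t = (x̄ − μ₀)/(s/√n) = (3110 − 3500)/(567/√11) = -2.281
df = n − 1 = 10
p-value = P(T ≤ -2.281) ≈ 0.0228
Since p ≈ 0.0228 < α = 0.05, reject H0; the data support H1.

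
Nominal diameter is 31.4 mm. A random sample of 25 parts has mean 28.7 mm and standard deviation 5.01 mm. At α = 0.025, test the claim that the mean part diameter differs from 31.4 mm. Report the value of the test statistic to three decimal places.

-2.695

H0: μ = 31.4; H1: μ ≠ 31.4 (one-sample t-test, two-sided).
t = (x̄ − μ₀)/(s/√n) = (28.7 − 31.4)/(5.01/√25) = -2.695
df = n − 1 = 24
Two-sided p-value ≈ 0.013
Since p ≈ 0.013 < α = 0.025, reject H0; the evidence is statistically significant.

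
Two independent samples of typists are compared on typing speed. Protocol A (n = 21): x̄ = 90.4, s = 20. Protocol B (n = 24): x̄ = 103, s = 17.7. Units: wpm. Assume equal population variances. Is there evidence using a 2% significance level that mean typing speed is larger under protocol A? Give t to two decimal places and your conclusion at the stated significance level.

Let group 1 = protocol A, group 2 = protocol B. H0: μ_1 = μ_2; H1: μ_1 > μ_2 (two-sample pooled-variance t-test, right-tailed).
s_p² = [(21−1)·20² + (24−1)·17.7²]/(21+24−2) = 353.62
t = (90.4 − 103)/√[353.62·(1/21 + 1/24)] = -2.24
df = n₁ + n₂ − 2 = 43
p-value = P(T ≥ -2.24) ≈ 0.9849
Since p ≈ 0.9849 > α = 0.02, fail to reject H0; the data do not provide sufficient evidence against H0.

t = -2.24; fail to reject H0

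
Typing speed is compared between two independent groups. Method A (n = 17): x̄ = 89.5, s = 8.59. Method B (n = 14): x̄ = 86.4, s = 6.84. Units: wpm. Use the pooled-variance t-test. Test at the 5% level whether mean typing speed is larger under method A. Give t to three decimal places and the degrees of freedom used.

Let group 1 = method A, group 2 = method B. H0: μ_1 = μ_2; H1: μ_1 > μ_2 (two-sample pooled-variance t-test, right-tailed).
s_p² = [(17−1)·8.59² + (14−1)·6.84²]/(17+14−2) = 61.6835
t = (89.5 − 86.4)/√[61.6835·(1/17 + 1/14)] = 1.094
df = n₁ + n₂ − 2 = 29
p-value = P(T ≥ 1.094) ≈ 0.1416
Since p ≈ 0.1416 > α = 0.05, fail to reject H0; the data do not provide sufficient evidence against H0.

t = 1.094, df = 29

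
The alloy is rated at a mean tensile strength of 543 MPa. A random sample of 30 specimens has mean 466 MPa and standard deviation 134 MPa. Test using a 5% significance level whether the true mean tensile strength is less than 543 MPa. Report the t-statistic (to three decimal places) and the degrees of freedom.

t = -3.147, df = 29

H0: μ = 543; H1: μ < 543 (one-sample t-test, left-tailed).
t = (x̄ − μ₀)/(s/√n) = (466 − 543)/(134/√30) = -3.147
df = n − 1 = 29
p-value = P(T ≤ -3.147) ≈ 0.002
Since p ≈ 0.002 < α = 0.05, reject H0; the evidence is statistically significant.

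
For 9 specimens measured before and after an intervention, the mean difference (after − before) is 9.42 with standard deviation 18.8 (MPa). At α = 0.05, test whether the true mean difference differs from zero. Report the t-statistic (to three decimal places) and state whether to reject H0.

t = 1.503; fail to reject H0

H0: μ_d = 0; H1: μ_d ≠ 0 (paired t-test on the differences, two-sided).
t = d̄/(s_d/√n) = 9.42/(18.8/√9) = 1.503
df = n − 1 = 8
Two-sided p-value ≈ 0.1712
Since p ≈ 0.1712 > α = 0.05, fail to reject H0; the data do not provide sufficient evidence against H0.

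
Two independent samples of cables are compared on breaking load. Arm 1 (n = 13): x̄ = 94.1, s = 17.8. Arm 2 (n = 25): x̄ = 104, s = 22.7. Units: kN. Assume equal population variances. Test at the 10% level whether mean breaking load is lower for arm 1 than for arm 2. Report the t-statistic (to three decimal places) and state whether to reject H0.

Let group 1 = arm 1, group 2 = arm 2. H0: μ_1 = μ_2; H1: μ_1 < μ_2 (two-sample pooled-variance t-test, left-tailed).
s_p² = [(13−1)·17.8² + (25−1)·22.7²]/(13+25−2) = 449.14
t = (94.1 − 104)/√[449.14·(1/13 + 1/25)] = -1.366
df = n₁ + n₂ − 2 = 36
p-value = P(T ≤ -1.366) ≈ 0.090
Since p ≈ 0.090 < α = 0.1, reject H0; the data support H1.

t = -1.366; reject H0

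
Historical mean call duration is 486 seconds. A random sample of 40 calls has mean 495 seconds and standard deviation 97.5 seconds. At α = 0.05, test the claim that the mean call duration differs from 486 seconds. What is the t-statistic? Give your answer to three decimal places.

0.584

H0: μ = 486; H1: μ ≠ 486 (one-sample t-test, two-sided).
t = (x̄ − μ₀)/(s/√n) = (495 − 486)/(97.5/√40) = 0.584
df = n − 1 = 39
Two-sided p-value ≈ 0.5627
Since p ≈ 0.5627 > α = 0.05, fail to reject H0; the data do not provide sufficient evidence against H0.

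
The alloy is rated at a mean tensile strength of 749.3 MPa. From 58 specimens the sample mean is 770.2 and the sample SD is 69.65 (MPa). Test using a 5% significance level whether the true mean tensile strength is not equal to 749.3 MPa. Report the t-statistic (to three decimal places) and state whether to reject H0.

t = 2.285; reject H0

H0: μ = 749.3; H1: μ ≠ 749.3 (one-sample t-test, two-sided).
t = (x̄ − μ₀)/(s/√n) = (770.2 − 749.3)/(69.65/√58) = 2.285
df = n − 1 = 57
Two-sided p-value ≈ 0.0260
Since p ≈ 0.0260 < α = 0.05, reject H0; the data support H1.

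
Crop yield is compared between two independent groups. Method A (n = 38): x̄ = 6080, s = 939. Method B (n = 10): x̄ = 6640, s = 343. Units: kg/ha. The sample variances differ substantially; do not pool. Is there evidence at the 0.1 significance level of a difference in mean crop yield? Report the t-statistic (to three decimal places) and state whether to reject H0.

Let group 1 = method A, group 2 = method B. H0: μ_1 = μ_2; H1: μ_1 ≠ μ_2 (Welch's two-sample t-test, two-sided).
t = (x̄_1 − x̄_2)/√(s_1²/n_1 + s_2²/n_2) = (6080 − 6640)/√(939²/38 + 343²/10) = -2.995
Welch–Satterthwaite df ≈ 40.85
Two-sided p-value ≈ 0.0047
Since p ≈ 0.0047 < α = 0.1, reject H0; the evidence is statistically significant.

t = -2.995; reject H0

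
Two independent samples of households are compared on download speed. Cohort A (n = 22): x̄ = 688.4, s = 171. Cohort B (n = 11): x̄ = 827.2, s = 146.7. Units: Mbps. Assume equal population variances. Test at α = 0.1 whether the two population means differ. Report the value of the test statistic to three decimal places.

Let group 1 = cohort A, group 2 = cohort B. H0: μ_1 = μ_2; H1: μ_1 ≠ μ_2 (two-sample pooled-variance t-test, two-sided).
s_p² = [(22−1)·171² + (11−1)·146.7²]/(22+11−2) = 26750.6
t = (688.4 − 827.2)/√[26750.6·(1/22 + 1/11)] = -2.298
df = n₁ + n₂ − 2 = 31
Two-sided p-value ≈ 0.028
Since p ≈ 0.028 < α = 0.1, reject H0; the evidence is statistically significant.

-2.298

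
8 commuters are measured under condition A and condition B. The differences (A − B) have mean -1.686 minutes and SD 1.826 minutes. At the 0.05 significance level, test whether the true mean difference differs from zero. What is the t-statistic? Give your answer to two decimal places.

-2.61

H0: μ_d = 0; H1: μ_d ≠ 0 (paired t-test on the differences, two-sided).
t = d̄/(s_d/√n) = -1.686/(1.826/√8) = -2.61
df = n − 1 = 7
Two-sided p-value ≈ 0.035
Since p ≈ 0.035 < α = 0.05, reject H0; the data support H1.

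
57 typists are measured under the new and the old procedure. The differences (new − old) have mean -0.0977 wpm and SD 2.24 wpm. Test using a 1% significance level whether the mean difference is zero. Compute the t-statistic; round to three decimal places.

H0: μ_d = 0; H1: μ_d ≠ 0 (paired t-test on the differences, two-sided).
t = d̄/(s_d/√n) = -0.0977/(2.24/√57) = -0.329
df = n − 1 = 56
Two-sided p-value ≈ 0.743
Since p ≈ 0.743 > α = 0.01, fail to reject H0; the data do not provide sufficient evidence against H0.

-0.329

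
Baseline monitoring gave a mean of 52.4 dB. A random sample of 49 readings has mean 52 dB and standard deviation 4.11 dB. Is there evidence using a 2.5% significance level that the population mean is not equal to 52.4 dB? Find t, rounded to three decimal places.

-0.681

H0: μ = 52.4; H1: μ ≠ 52.4 (one-sample t-test, two-sided).
t = (x̄ − μ₀)/(s/√n) = (52 − 52.4)/(4.11/√49) = -0.681
df = n − 1 = 48
Two-sided p-value ≈ 0.4990
Since p ≈ 0.4990 > α = 0.025, fail to reject H0; the evidence is not statistically significant.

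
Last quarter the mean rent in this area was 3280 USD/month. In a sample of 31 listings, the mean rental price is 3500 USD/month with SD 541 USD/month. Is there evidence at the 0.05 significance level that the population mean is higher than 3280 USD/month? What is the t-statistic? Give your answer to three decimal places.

2.264

H0: μ = 3280; H1: μ > 3280 (one-sample t-test, right-tailed).
t = (x̄ − μ₀)/(s/√n) = (3500 − 3280)/(541/√31) = 2.264
df = n − 1 = 30
p-value = P(T ≥ 2.264) ≈ 0.015
Since p ≈ 0.015 < α = 0.05, reject H0; the data support H1.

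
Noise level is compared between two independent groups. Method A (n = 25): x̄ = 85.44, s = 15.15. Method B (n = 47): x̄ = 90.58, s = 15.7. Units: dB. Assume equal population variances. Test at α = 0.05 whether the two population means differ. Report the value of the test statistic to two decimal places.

Let group 1 = method A, group 2 = method B. H0: μ_1 = μ_2; H1: μ_1 ≠ μ_2 (two-sample pooled-variance t-test, two-sided).
s_p² = [(25−1)·15.15² + (47−1)·15.7²]/(25+47−2) = 240.673
t = (85.44 − 90.58)/√[240.673·(1/25 + 1/47)] = -1.34
df = n₁ + n₂ − 2 = 70
Two-sided p-value ≈ 0.185
Since p ≈ 0.185 > α = 0.05, fail to reject H0; the data do not provide sufficient evidence against H0.

-1.34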